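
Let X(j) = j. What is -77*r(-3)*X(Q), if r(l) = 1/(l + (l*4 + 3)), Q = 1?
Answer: 77/12 ≈ 6.4167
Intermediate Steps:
r(l) = 1/(3 + 5*l) (r(l) = 1/(l + (4*l + 3)) = 1/(l + (3 + 4*l)) = 1/(3 + 5*l))
-77*r(-3)*X(Q) = -77/(3 + 5*(-3)) = -77/(3 - 15) = -77/(-12) = -(-77)/12 = -77*(-1/12) = 77/12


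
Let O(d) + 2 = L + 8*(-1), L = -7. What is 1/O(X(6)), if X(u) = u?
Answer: -1/17 ≈ -0.058824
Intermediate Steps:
O(d) = -17 (O(d) = -2 + (-7 + 8*(-1)) = -2 + (-7 - 8) = -2 - 15 = -17)
1/O(X(6)) = 1/(-17) = -1/17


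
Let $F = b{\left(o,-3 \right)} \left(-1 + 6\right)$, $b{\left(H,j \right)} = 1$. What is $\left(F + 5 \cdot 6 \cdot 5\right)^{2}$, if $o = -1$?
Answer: $24025$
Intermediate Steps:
$F = 5$ ($F = 1 \left(-1 + 6\right) = 1 \cdot 5 = 5$)
$\left(F + 5 \cdot 6 \cdot 5\right)^{2} = \left(5 + 5 \cdot 6 \cdot 5\right)^{2} = \left(5 + 30 \cdot 5\right)^{2} = \left(5 + 150\right)^{2} = 155^{2} = 24025$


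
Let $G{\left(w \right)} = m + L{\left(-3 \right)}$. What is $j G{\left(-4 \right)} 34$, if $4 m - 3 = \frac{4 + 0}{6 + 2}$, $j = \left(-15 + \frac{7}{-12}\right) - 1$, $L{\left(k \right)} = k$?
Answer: $\frac{57511}{48} \approx 1198.1$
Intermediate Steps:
$j = - \frac{199}{12}$ ($j = \left(-15 + 7 \left(- \frac{1}{12}\right)\right) - 1 = \left(-15 - \frac{7}{12}\right) - 1 = - \frac{187}{12} - 1 = - \frac{199}{12} \approx -16.583$)
$m = \frac{7}{8}$ ($m = \frac{3}{4} + \frac{\left(4 + 0\right) \frac{1}{6 + 2}}{4} = \frac{3}{4} + \frac{4 \cdot \frac{1}{8}}{4} = \frac{3}{4} + \frac{1}{4} \cdot \frac{1}{2} = \frac{3}{4} + \frac{1}{8} = \frac{7}{8} \approx 0.875$)
$G{\left(w \right)} = - \frac{17}{8}$ ($G{\left(w \right)} = \frac{7}{8} - 3 = - \frac{17}{8}$)
$j G{\left(-4 \right)} 34 = \left(- \frac{199}{12}\right) \left(- \frac{17}{8}\right) 34 = \frac{3383}{96} \cdot 34 = \frac{57511}{48}$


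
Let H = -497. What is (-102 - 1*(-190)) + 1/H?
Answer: 43735/497 ≈ 87.998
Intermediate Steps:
(-102 - 1*(-190)) + 1/H = (-102 - 1*(-190)) + 1/(-497) = (-102 + 190) - 1/497 = 88 - 1/497 = 43735/497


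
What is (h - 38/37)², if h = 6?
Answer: 33856/1369 ≈ 24.730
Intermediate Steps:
(h - 38/37)² = (6 - 38/37)² = (184/37)² = 33856/1369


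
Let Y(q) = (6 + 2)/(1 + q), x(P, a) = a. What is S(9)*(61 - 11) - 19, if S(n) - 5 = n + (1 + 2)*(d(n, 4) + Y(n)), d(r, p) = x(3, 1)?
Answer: 951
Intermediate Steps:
Y(q) = 8/(1 + q)
d(r, p) = 1
S(n) = 8 + n + 24/(1 + n) (S(n) = 5 + (n + (1 + 2)*(1 + 8/(1 + n))) = 5 + (n + 3*(1 + 8/(1 + n))) = 5 + (n + (3 + 24/(1 + n))) = 5 + (3 + n + 24/(1 + n)) = 8 + n + 24/(1 + n))
S(9)*(61 - 11) - 19 = ((24 + (1 + 9)*(8 + 9))/(1 + 9))*(61 - 11) - 19 = ((24 + 10*17)/10)*50 - 19 = ((24 + 170)/10)*50 - 19 = ((1/10)*194)*50 - 19 = (97/5)*50 - 19 = 970 - 19 = 951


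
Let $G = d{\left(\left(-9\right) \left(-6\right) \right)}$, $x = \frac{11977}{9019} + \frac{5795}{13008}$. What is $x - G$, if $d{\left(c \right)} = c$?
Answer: $- \frac{211281803}{4045488} \approx -52.227$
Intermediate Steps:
$x = \frac{7174549}{4045488}$ ($x = 11977 \cdot \frac{1}{9019} + 5795 \cdot \frac{1}{13008} = \frac{413}{311} + \frac{5795}{13008} = \frac{7174549}{4045488} \approx 1.7735$)
$G = 54$ ($G = \left(-9\right) \left(-6\right) = 54$)
$x - G = \frac{7174549}{4045488} - 54 = - \frac{211281803}{4045488}$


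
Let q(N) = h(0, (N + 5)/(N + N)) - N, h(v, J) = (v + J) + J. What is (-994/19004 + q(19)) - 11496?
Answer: -2078676465/180538 ≈ -11514.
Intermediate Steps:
h(v, J) = v + 2*J (h(v, J) = (J + v) + J = v + 2*J)
q(N) = -N + (5 + N)/N (q(N) = (0 + 2*((N + 5)/(N + N))) - N = (0 + 2*((5 + N)/((2*N)))) - N = (0 + 2*((5 + N)*(1/(2*N)))) - N = (0 + 2*((5 + N)/(2*N))) - N = (0 + (5 + N)/N) - N = (5 + N)/N - N = -N + (5 + N)/N)
(-994/19004 + q(19)) - 11496 = (-994/19004 + (1 - 1*19 + 5/19)) - 11496 = (-994*1/19004 + (1 - 19 + 5*(1/19))) - 11496 = (-497/9502 + (1 - 19 + 5/19)) - 11496 = (-497/9502 - 337/19) - 11496 = -3211617/180538 - 11496 = -2078676465/180538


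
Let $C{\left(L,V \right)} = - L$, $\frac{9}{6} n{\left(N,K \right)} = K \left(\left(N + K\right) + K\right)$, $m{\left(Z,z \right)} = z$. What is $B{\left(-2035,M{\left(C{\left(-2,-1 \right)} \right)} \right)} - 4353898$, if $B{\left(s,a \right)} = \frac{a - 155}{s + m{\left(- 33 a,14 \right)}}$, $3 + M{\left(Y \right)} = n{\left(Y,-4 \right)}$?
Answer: $- \frac{8799227716}{2021} \approx -4.3539 \cdot 10^{6}$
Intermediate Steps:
$n{\left(N,K \right)} = \frac{2 K \left(N + 2 K\right)}{3}$ ($n{\left(N,K \right)} = \frac{2 K \left(\left(N + K\right) + K\right)}{3} = \frac{2 K \left(\left(K + N\right) + K\right)}{3} = \frac{2 K \left(N + 2 K\right)}{3}$)
$M{\left(Y \right)} = \frac{55}{3} - \frac{8 Y}{3}$ ($M{\left(Y \right)} = -3 + \frac{2}{3} \left(-4\right) \left(Y + 2 \left(-4\right)\right) = -3 + \frac{2}{3} \left(-4\right) \left(Y - 8\right) = -3 + \frac{2}{3} \left(-4\right) \left(-8 + Y\right) = -3 - \left(- \frac{64}{3} + \frac{8 Y}{3}\right) = \frac{55}{3} - \frac{8 Y}{3}$)
$B{\left(s,a \right)} = \frac{-155 + a}{14 + s}$ ($B{\left(s,a \right)} = \frac{a - 155}{s + 14} = \frac{-155 + a}{14 + s}$)
$B{\left(-2035,M{\left(C{\left(-2,-1 \right)} \right)} \right)} - 4353898 = \frac{-155 + \left(\frac{55}{3} - \frac{8 \left(\left(-1\right) \left(-2\right)\right)}{3}\right)}{14 - 2035} - 4353898 = \frac{-155 + \left(\frac{55}{3} - \frac{16}{3}\right)}{-2021} - 4353898 = - \frac{-155 + \left(\frac{55}{3} - \frac{16}{3}\right)}{2021} - 4353898 = - \frac{-155 + 13}{2021} - 4353898 = \left(- \frac{1}{2021}\right) \left(-142\right) - 4353898 = \frac{142}{2021} - 4353898 = - \frac{8799227716}{2021}$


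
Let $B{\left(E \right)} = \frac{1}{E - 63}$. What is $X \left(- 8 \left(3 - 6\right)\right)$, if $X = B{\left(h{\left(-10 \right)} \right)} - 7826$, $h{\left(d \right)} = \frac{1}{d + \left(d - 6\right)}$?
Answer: $- \frac{307844160}{1639} \approx -1.8782 \cdot 10^{5}$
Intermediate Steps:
$h{\left(d \right)} = \frac{1}{-6 + 2 d}$ ($h{\left(d \right)} = \frac{1}{d + \left(d - 6\right)} = \frac{1}{d + \left(-6 + d\right)} = \frac{1}{-6 + 2 d}$)
$B{\left(E \right)} = \frac{1}{-63 + E}$
$X = - \frac{12826840}{1639}$ ($X = \frac{1}{-63 + \frac{1}{2 \left(-3 - 10\right)}} - 7826 = \frac{1}{-63 + \frac{1}{2 \left(-13\right)}} - 7826 = \frac{1}{-63 + \frac{1}{2} \left(- \frac{1}{13}\right)} - 7826 = \frac{1}{-63 - \frac{1}{26}} - 7826 = \frac{1}{- \frac{1639}{26}} - 7826 = - \frac{26}{1639} - 7826 = - \frac{12826840}{1639} \approx -7826.0$)
$X \left(- 8 \left(3 - 6\right)\right) = - \frac{12826840 \left(- 8 \left(3 - 6\right)\right)}{1639} = - \frac{12826840 \left(\left(-8\right) \left(-3\right)\right)}{1639} = \left(- \frac{12826840}{1639}\right) 24 = - \frac{307844160}{1639}$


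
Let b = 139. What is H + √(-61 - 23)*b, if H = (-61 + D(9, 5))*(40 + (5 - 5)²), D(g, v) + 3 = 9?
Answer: -2200 + 278*I*√21 ≈ -2200.0 + 1274.0*I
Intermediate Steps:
D(g, v) = 6 (D(g, v) = -3 + 9 = 6)
H = -2200 (H = (-61 + 6)*(40 + (5 - 5)²) = -55*(40 + 0²) = -55*(40 + 0) = -55*40 = -2200)
H + √(-61 - 23)*b = -2200 + √(-61 - 23)*139 = -2200 + √(-84)*139 = -2200 + (2*I*√21)*139 = -2200 + 278*I*√21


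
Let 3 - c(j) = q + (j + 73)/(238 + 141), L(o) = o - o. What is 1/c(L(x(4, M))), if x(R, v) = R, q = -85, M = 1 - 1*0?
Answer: 379/33279 ≈ 0.011389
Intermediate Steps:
M = 1 (M = 1 + 0 = 1)
L(o) = 0
c(j) = 33279/379 - j/379 (c(j) = 3 - (-85 + (j + 73)/(238 + 141)) = 3 - (-85 + (73 + j)/379) = 3 - (-85 + (73 + j)*(1/379)) = 3 - (-85 + (73/379 + j/379)) = 3 - (-32142/379 + j/379) = 3 + (32142/379 - j/379) = 33279/379 - j/379)
1/c(L(x(4, M))) = 1/(33279/379 - 1/379*0) = 1/(33279/379 + 0) = 1/(33279/379) = 379/33279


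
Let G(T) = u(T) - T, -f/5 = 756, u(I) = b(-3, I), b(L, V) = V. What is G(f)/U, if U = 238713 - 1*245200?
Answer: 0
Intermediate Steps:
u(I) = I
f = -3780 (f = -5*756 = -3780)
U = -6487 (U = 238713 - 245200 = -6487)
G(T) = 0 (G(T) = T - T = 0)
G(f)/U = 0/(-6487) = 0*(-1/6487) = 0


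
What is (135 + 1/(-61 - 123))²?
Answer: 616975921/33856 ≈ 18224.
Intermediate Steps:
(135 + 1/(-61 - 123))² = (135 + 1/(-184))² = (135 - 1/184)² = (24839/184)² = 616975921/33856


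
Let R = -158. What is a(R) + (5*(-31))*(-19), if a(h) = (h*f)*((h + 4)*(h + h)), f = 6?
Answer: -46130527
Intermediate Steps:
a(h) = 12*h**2*(4 + h) (a(h) = (h*6)*((h + 4)*(h + h)) = (6*h)*((4 + h)*(2*h)) = (6*h)*(2*h*(4 + h)) = 12*h**2*(4 + h))
a(R) + (5*(-31))*(-19) = 12*(-158)**2*(4 - 158) + (5*(-31))*(-19) = 12*24964*(-154) - 155*(-19) = -46133472 + 2945 = -46130527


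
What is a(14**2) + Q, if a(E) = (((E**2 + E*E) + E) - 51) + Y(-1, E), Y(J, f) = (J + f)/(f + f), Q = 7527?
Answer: 33125763/392 ≈ 84505.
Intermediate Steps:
Y(J, f) = (J + f)/(2*f) (Y(J, f) = (J + f)/((2*f)) = (J + f)*(1/(2*f)) = (J + f)/(2*f))
a(E) = -51 + E + 2*E**2 + (-1 + E)/(2*E) (a(E) = (((E**2 + E*E) + E) - 51) + (-1 + E)/(2*E) = (((E**2 + E**2) + E) - 51) + (-1 + E)/(2*E) = ((2*E**2 + E) - 51) + (-1 + E)/(2*E) = ((E + 2*E**2) - 51) + (-1 + E)/(2*E) = (-51 + E + 2*E**2) + (-1 + E)/(2*E) = -51 + E + 2*E**2 + (-1 + E)/(2*E))
a(14**2) + Q = (-101/2 + 14**2 + 2*(14**2)**2 - 1/(2*(14**2))) + 7527 = (-101/2 + 196 + 2*196**2 - 1/2/196) + 7527 = (-101/2 + 196 + 2*38416 - 1/2*1/196) + 7527 = (-101/2 + 196 + 76832 - 1/392) + 7527 = 30175179/392 + 7527 = 33125763/392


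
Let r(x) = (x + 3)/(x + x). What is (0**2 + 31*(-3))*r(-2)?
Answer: 93/4 ≈ 23.250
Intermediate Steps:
r(x) = (3 + x)/(2*x) (r(x) = (3 + x)/((2*x)) = (3 + x)*(1/(2*x)) = (3 + x)/(2*x))
(0**2 + 31*(-3))*r(-2) = (0**2 + 31*(-3))*((1/2)*(3 - 2)/(-2)) = (0 - 93)*((1/2)*(-1/2)*1) = -93*(-1/4) = 93/4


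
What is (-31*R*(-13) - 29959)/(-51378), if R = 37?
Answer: 2508/8563 ≈ 0.29289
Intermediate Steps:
(-31*R*(-13) - 29959)/(-51378) = (-31*37*(-13) - 29959)/(-51378) = (-1147*(-13) - 29959)*(-1/51378) = (14911 - 29959)*(-1/51378) = -15048*(-1/51378) = 2508/8563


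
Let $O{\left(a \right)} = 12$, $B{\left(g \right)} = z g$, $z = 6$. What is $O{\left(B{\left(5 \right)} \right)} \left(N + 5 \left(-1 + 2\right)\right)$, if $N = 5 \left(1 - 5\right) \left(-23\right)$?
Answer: $5580$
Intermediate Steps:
$B{\left(g \right)} = 6 g$
$N = 460$ ($N = 5 \left(-4\right) \left(-23\right) = \left(-20\right) \left(-23\right) = 460$)
$O{\left(B{\left(5 \right)} \right)} \left(N + 5 \left(-1 + 2\right)\right) = 12 \left(460 + 5 \left(-1 + 2\right)\right) = 12 \left(460 + 5 \cdot 1\right) = 12 \left(460 + 5\right) = 12 \cdot 465 = 5580$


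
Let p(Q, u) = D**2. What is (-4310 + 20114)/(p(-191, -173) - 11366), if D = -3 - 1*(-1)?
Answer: -7902/5681 ≈ -1.3910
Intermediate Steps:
D = -2 (D = -3 + 1 = -2)
p(Q, u) = 4 (p(Q, u) = (-2)**2 = 4)
(-4310 + 20114)/(p(-191, -173) - 11366) = (-4310 + 20114)/(4 - 11366) = 15804/(-11362) = 15804*(-1/11362) = -7902/5681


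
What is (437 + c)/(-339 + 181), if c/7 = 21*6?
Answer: -1319/158 ≈ -8.3481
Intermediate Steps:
c = 882 (c = 7*(21*6) = 7*126 = 882)
(437 + c)/(-339 + 181) = (437 + 882)/(-339 + 181) = 1319/(-158) = 1319*(-1/158) = -1319/158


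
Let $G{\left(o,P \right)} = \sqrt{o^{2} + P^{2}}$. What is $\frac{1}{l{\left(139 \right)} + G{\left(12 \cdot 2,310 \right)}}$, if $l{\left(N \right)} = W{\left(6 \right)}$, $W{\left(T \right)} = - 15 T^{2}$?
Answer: $- \frac{135}{48731} - \frac{\sqrt{24169}}{97462} \approx -0.0043654$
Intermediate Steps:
$G{\left(o,P \right)} = \sqrt{P^{2} + o^{2}}$
$l{\left(N \right)} = -540$ ($l{\left(N \right)} = - 15 \cdot 6^{2} = \left(-15\right) 36 = -540$)
$\frac{1}{l{\left(139 \right)} + G{\left(12 \cdot 2,310 \right)}} = \frac{1}{-540 + \sqrt{310^{2} + \left(12 \cdot 2\right)^{2}}} = \frac{1}{-540 + \sqrt{96100 + 24^{2}}} = \frac{1}{-540 + \sqrt{96100 + 576}} = \frac{1}{-540 + \sqrt{96676}} = \frac{1}{-540 + 2 \sqrt{24169}}$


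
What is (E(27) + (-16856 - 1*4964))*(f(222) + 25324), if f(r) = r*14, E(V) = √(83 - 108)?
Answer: -620386240 + 142160*I ≈ -6.2039e+8 + 1.4216e+5*I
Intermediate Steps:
E(V) = 5*I (E(V) = √(-25) = 5*I)
f(r) = 14*r
(E(27) + (-16856 - 1*4964))*(f(222) + 25324) = (5*I + (-16856 - 1*4964))*(14*222 + 25324) = (5*I + (-16856 - 4964))*(3108 + 25324) = (5*I - 21820)*28432 = (-21820 + 5*I)*28432 = -620386240 + 142160*I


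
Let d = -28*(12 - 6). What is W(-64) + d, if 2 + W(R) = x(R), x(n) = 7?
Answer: -163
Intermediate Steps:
d = -168 (d = -28*6 = -168)
W(R) = 5 (W(R) = -2 + 7 = 5)
W(-64) + d = 5 - 168 = -163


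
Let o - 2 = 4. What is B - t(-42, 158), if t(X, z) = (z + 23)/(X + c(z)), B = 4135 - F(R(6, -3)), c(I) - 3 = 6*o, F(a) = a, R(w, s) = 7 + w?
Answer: 12547/3 ≈ 4182.3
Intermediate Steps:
o = 6 (o = 2 + 4 = 6)
c(I) = 39 (c(I) = 3 + 6*6 = 3 + 36 = 39)
B = 4122 (B = 4135 - (7 + 6) = 4135 - 1*13 = 4135 - 13 = 4122)
t(X, z) = (23 + z)/(39 + X) (t(X, z) = (z + 23)/(X + 39) = (23 + z)/(39 + X))
B - t(-42, 158) = 4122 - (23 + 158)/(39 - 42) = 4122 - 181/(-3) = 4122 - (-1)*181/3 = 4122 - 1*(-181/3) = 4122 + 181/3 = 12547/3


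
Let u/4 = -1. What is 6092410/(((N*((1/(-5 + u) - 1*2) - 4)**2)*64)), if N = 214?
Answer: 49348521/4143040 ≈ 11.911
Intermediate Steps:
u = -4 (u = 4*(-1) = -4)
6092410/(((N*((1/(-5 + u) - 1*2) - 4)**2)*64)) = 6092410/(((214*((1/(-5 - 4) - 1*2) - 4)**2)*64)) = 6092410/(((214*((1/(-9) - 2) - 4)**2)*64)) = 6092410/(((214*((-1/9 - 2) - 4)**2)*64)) = 6092410/(((214*(-19/9 - 4)**2)*64)) = 6092410/(((214*(-55/9)**2)*64)) = 6092410/(((214*(3025/81))*64)) = 6092410/(((647350/81)*64)) = 6092410/(41430400/81) = 6092410*(81/41430400) = 49348521/4143040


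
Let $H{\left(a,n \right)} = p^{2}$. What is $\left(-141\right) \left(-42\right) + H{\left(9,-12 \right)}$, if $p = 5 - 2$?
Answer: $5931$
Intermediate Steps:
$p = 3$ ($p = 5 - 2 = 3$)
$H{\left(a,n \right)} = 9$ ($H{\left(a,n \right)} = 3^{2} = 9$)
$\left(-141\right) \left(-42\right) + H{\left(9,-12 \right)} = \left(-141\right) \left(-42\right) + 9 = 5922 + 9 = 5931$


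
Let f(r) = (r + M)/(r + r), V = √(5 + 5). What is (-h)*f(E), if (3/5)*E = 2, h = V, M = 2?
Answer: -4*√10/5 ≈ -2.5298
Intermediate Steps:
V = √10 ≈ 3.1623
h = √10 ≈ 3.1623
E = 10/3 (E = (5/3)*2 = 10/3 ≈ 3.3333)
f(r) = (2 + r)/(2*r) (f(r) = (r + 2)/(r + r) = (2 + r)/((2*r)) = (2 + r)*(1/(2*r)) = (2 + r)/(2*r))
(-h)*f(E) = (-√10)*((2 + 10/3)/(2*(10/3))) = (-√10)*((½)*(3/10)*(16/3)) = -√10*(⅘) = -4*√10/5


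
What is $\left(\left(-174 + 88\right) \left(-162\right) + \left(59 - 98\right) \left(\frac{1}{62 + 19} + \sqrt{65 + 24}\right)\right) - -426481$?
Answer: $\frac{11891138}{27} - 39 \sqrt{89} \approx 4.4004 \cdot 10^{5}$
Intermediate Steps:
$\left(\left(-174 + 88\right) \left(-162\right) + \left(59 - 98\right) \left(\frac{1}{62 + 19} + \sqrt{65 + 24}\right)\right) - -426481 = \left(\left(-86\right) \left(-162\right) - 39 \left(\frac{1}{81} + \sqrt{89}\right)\right) + 426481 = \left(13932 - 39 \left(\frac{1}{81} + \sqrt{89}\right)\right) + 426481 = \left(13932 - \left(\frac{13}{27} + 39 \sqrt{89}\right)\right) + 426481 = \left(\frac{376151}{27} - 39 \sqrt{89}\right) + 426481 = \frac{11891138}{27} - 39 \sqrt{89}$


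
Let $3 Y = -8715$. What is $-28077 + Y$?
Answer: $-30982$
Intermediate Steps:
$Y = -2905$ ($Y = \frac{1}{3} \left(-8715\right) = -2905$)
$-28077 + Y = -28077 - 2905 = -30982$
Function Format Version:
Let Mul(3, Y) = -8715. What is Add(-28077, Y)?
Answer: -30982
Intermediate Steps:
Y = -2905 (Y = Mul(Rational(1, 3), -8715) = -2905)
Add(-28077, Y) = Add(-28077, -2905) = -30982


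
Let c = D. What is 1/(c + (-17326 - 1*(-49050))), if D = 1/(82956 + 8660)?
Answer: 91616/2906425985 ≈ 3.1522e-5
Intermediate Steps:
D = 1/91616 ≈ 1.0915e-5
c = 1/91616 ≈ 1.0915e-5
1/(c + (-17326 - 1*(-49050))) = 1/(1/91616 + (-17326 - 1*(-49050))) = 1/(1/91616 + (-17326 + 49050)) = 1/(1/91616 + 31724) = 1/(2906425985/91616) = 91616/2906425985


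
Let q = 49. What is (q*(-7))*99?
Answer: -33957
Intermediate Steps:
(q*(-7))*99 = (49*(-7))*99 = -343*99 = -33957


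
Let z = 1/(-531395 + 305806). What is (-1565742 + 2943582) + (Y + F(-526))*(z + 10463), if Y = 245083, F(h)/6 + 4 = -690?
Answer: 81280146477082/32227 ≈ 2.5221e+9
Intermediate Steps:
F(h) = -4164 (F(h) = -24 + 6*(-690) = -24 - 4140 = -4164)
z = -1/225589 (z = 1/(-225589) = -1/225589 ≈ -4.4328e-6)
(-1565742 + 2943582) + (Y + F(-526))*(z + 10463) = (-1565742 + 2943582) + (245083 - 4164)*(-1/225589 + 10463) = 1377840 + 240919*(2360337706/225589) = 1377840 + 81235742827402/32227 = 81280146477082/32227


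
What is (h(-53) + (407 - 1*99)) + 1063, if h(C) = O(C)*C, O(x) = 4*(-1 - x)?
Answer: -9653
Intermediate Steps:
O(x) = -4 - 4*x
h(C) = C*(-4 - 4*C) (h(C) = (-4 - 4*C)*C = C*(-4 - 4*C))
(h(-53) + (407 - 1*99)) + 1063 = (-4*(-53)*(1 - 53) + (407 - 1*99)) + 1063 = (-4*(-53)*(-52) + (407 - 99)) + 1063 = (-11024 + 308) + 1063 = -10716 + 1063 = -9653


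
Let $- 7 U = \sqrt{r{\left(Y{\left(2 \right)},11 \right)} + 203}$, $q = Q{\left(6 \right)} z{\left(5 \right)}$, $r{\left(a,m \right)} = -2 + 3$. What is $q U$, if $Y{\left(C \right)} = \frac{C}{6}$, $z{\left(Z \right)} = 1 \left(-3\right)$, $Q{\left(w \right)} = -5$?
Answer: $- \frac{30 \sqrt{51}}{7} \approx -30.606$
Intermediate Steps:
$z{\left(Z \right)} = -3$
$Y{\left(C \right)} = \frac{C}{6}$ ($Y{\left(C \right)} = C \frac{1}{6} = \frac{C}{6}$)
$r{\left(a,m \right)} = 1$
$q = 15$ ($q = \left(-5\right) \left(-3\right) = 15$)
$U = - \frac{2 \sqrt{51}}{7}$ ($U = - \frac{\sqrt{1 + 203}}{7} = - \frac{\sqrt{204}}{7} = - \frac{2 \sqrt{51}}{7} \approx -2.0404$)
$q U = 15 \left(- \frac{2 \sqrt{51}}{7}\right) = - \frac{30 \sqrt{51}}{7}$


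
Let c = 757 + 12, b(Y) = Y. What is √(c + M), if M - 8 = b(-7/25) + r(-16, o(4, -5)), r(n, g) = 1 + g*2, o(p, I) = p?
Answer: √19643/5 ≈ 28.031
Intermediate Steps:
r(n, g) = 1 + 2*g
M = 418/25 (M = 8 + (-7/25 + (1 + 2*4)) = 8 + (-7*1/25 + (1 + 8)) = 8 + (-7/25 + 9) = 8 + 218/25 = 418/25 ≈ 16.720)
c = 769
√(c + M) = √(769 + 418/25) = √(19643/25) = √19643/5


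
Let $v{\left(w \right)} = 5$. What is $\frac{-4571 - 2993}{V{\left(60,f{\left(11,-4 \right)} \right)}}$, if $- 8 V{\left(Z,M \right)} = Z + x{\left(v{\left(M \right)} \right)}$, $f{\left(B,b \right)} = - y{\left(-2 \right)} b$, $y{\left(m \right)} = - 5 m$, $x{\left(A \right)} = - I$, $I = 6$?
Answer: $\frac{30256}{27} \approx 1120.6$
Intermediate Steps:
$x{\left(A \right)} = -6$ ($x{\left(A \right)} = \left(-1\right) 6 = -6$)
$f{\left(B,b \right)} = - 10 b$ ($f{\left(B,b \right)} = - \left(-5\right) \left(-2\right) b = \left(-1\right) 10 b = - 10 b$)
$V{\left(Z,M \right)} = \frac{3}{4} - \frac{Z}{8}$ ($V{\left(Z,M \right)} = - \frac{Z - 6}{8} = - \frac{-6 + Z}{8} = \frac{3}{4} - \frac{Z}{8}$)
$\frac{-4571 - 2993}{V{\left(60,f{\left(11,-4 \right)} \right)}} = \frac{-4571 - 2993}{\frac{3}{4} - \frac{15}{2}} = - \frac{7564}{\frac{3}{4} - \frac{15}{2}} = - \frac{7564}{- \frac{27}{4}} = \left(-7564\right) \left(- \frac{4}{27}\right) = \frac{30256}{27}$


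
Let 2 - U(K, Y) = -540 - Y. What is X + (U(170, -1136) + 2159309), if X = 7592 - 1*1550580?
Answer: 615727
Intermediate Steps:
U(K, Y) = 542 + Y (U(K, Y) = 2 - (-540 - Y) = 2 + (540 + Y) = 542 + Y)
X = -1542988 (X = 7592 - 1550580 = -1542988)
X + (U(170, -1136) + 2159309) = -1542988 + ((542 - 1136) + 2159309) = -1542988 + (-594 + 2159309) = -1542988 + 2158715 = 615727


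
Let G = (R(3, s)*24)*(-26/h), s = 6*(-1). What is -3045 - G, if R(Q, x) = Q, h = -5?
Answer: -17097/5 ≈ -3419.4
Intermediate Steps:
s = -6
G = 1872/5 (G = (3*24)*(-26/(-5)) = 72*(-26*(-1/5)) = 72*(26/5) = 1872/5 ≈ 374.40)
-3045 - G = -3045 - 1*1872/5 = -3045 - 1872/5 = -17097/5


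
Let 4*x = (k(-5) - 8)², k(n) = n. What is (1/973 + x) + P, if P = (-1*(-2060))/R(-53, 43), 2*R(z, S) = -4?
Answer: -3844319/3892 ≈ -987.75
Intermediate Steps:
R(z, S) = -2 (R(z, S) = (½)*(-4) = -2)
x = 169/4 (x = (-5 - 8)²/4 = (¼)*(-13)² = (¼)*169 = 169/4 ≈ 42.250)
P = -1030 (P = -1*(-2060)/(-2) = 2060*(-½) = -1030)
(1/973 + x) + P = (1/973 + 169/4) - 1030 = 164441/3892 - 1030 = -3844319/3892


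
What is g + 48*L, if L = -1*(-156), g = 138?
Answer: 7626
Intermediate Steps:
L = 156
g + 48*L = 138 + 48*156 = 138 + 7488 = 7626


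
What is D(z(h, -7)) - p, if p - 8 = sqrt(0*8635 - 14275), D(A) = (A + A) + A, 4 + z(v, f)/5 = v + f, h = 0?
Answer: -173 - 5*I*sqrt(571) ≈ -173.0 - 119.48*I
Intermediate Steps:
z(v, f) = -20 + 5*f + 5*v (z(v, f) = -20 + 5*(v + f) = -20 + 5*(f + v) = -20 + (5*f + 5*v) = -20 + 5*f + 5*v)
D(A) = 3*A (D(A) = 2*A + A = 3*A)
p = 8 + 5*I*sqrt(571) (p = 8 + sqrt(0*8635 - 14275) = 8 + sqrt(0 - 14275) = 8 + sqrt(-14275) = 8 + 5*I*sqrt(571) ≈ 8.0 + 119.48*I)
D(z(h, -7)) - p = 3*(-20 + 5*(-7) + 5*0) - (8 + 5*I*sqrt(571)) = 3*(-20 - 35 + 0) + (-8 - 5*I*sqrt(571)) = 3*(-55) + (-8 - 5*I*sqrt(571)) = -165 + (-8 - 5*I*sqrt(571)) = -173 - 5*I*sqrt(571)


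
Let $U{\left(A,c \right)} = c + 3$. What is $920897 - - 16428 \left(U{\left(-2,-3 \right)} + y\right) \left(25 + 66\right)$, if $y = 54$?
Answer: $81648089$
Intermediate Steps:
$U{\left(A,c \right)} = 3 + c$
$920897 - - 16428 \left(U{\left(-2,-3 \right)} + y\right) \left(25 + 66\right) = 920897 - - 16428 \left(\left(3 - 3\right) + 54\right) \left(25 + 66\right) = 920897 - - 16428 \left(0 + 54\right) 91 = 920897 - - 16428 \cdot 54 \cdot 91 = 920897 - \left(-16428\right) 4914 = 920897 - -80727192 = 920897 + 80727192 = 81648089$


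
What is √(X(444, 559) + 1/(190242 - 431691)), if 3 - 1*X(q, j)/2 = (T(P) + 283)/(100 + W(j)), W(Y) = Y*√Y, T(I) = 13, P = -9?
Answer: √(466356811908 + 195530081171763*√559)/(241449*√(100 + 559*√559)) ≈ 2.4404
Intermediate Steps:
W(Y) = Y^(3/2)
X(q, j) = 6 - 592/(100 + j^(3/2)) (X(q, j) = 6 - 2*(13 + 283)/(100 + j^(3/2)) = 6 - 592/(100 + j^(3/2)))
√(X(444, 559) + 1/(190242 - 431691)) = √(2*(4 + 3*559^(3/2))/(100 + 559^(3/2)) + 1/(190242 - 431691)) = √(2*(4 + 3*(559*√559))/(100 + 559*√559) + 1/(-241449)) = √(2*(4 + 1677*√559)/(100 + 559*√559) - 1/241449) = √(-1/241449 + 2*(4 + 1677*√559)/(100 + 559*√559))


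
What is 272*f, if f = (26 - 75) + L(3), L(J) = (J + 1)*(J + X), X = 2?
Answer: -7888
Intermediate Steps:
L(J) = (1 + J)*(2 + J) (L(J) = (J + 1)*(J + 2) = (1 + J)*(2 + J))
f = -29 (f = (26 - 75) + (2 + 3² + 3*3) = -49 + (2 + 9 + 9) = -49 + 20 = -29)
272*f = 272*(-29) = -7888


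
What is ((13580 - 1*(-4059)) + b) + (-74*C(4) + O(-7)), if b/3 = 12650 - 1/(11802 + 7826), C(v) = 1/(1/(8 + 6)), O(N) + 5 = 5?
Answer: 1070766281/19628 ≈ 54553.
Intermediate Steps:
O(N) = 0 (O(N) = -5 + 5 = 0)
C(v) = 14 (C(v) = 1/(1/14) = 14)
b = 744882597/19628 (b = 3*(12650 - 1/(11802 + 7826)) = 3*(12650 - 1/19628) = 3*(248294199/19628) = 744882597/19628 ≈ 37950.)
((13580 - 1*(-4059)) + b) + (-74*C(4) + O(-7)) = ((13580 - 1*(-4059)) + 744882597/19628) + (-74*14 + 0) = ((13580 + 4059) + 744882597/19628) + (-1036 + 0) = (17639 + 744882597/19628) - 1036 = 1091100889/19628 - 1036 = 1070766281/19628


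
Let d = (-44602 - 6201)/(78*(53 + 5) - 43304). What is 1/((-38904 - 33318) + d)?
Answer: -38780/2800718357 ≈ -1.3846e-5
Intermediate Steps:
d = 50803/38780 (d = -50803/(78*58 - 43304) = -50803/(4524 - 43304) = -50803/(-38780) = -50803*(-1/38780) = 50803/38780 ≈ 1.3100)
1/((-38904 - 33318) + d) = 1/((-38904 - 33318) + 50803/38780) = 1/(-72222 + 50803/38780) = 1/(-2800718357/38780) = -38780/2800718357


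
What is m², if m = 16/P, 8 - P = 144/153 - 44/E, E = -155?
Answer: 111091600/19918369 ≈ 5.5773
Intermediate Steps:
P = 17852/2635 (P = 8 - (144/153 - 44/(-155)) = 8 - (144*(1/153) - 44*(-1/155)) = 8 - (16/17 + 44/155) = 8 - 1*3228/2635 = 8 - 3228/2635 = 17852/2635 ≈ 6.7750)
m = 10540/4463 (m = 16/(17852/2635) = 16*(2635/17852) = 10540/4463 ≈ 2.3616)
m² = (10540/4463)² = 111091600/19918369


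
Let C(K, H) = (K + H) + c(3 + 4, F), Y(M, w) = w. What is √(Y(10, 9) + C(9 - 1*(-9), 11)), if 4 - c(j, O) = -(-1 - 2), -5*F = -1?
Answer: √39 ≈ 6.2450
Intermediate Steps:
F = ⅕ (F = -⅕*(-1) = ⅕ ≈ 0.20000)
c(j, O) = 1 (c(j, O) = 4 - (-1)*(-1 - 2) = 4 - (-1)*(-3) = 4 - 1*3 = 4 - 3 = 1)
C(K, H) = 1 + H + K (C(K, H) = (K + H) + 1 = (H + K) + 1 = 1 + H + K)
√(Y(10, 9) + C(9 - 1*(-9), 11)) = √(9 + (1 + 11 + (9 - 1*(-9)))) = √(9 + (1 + 11 + (9 + 9))) = √(9 + (1 + 11 + 18)) = √(9 + 30) = √39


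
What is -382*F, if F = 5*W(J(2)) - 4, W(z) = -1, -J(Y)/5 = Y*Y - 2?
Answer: 3438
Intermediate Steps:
J(Y) = 10 - 5*Y² (J(Y) = -5*(Y*Y - 2) = -5*(Y² - 2) = -5*(-2 + Y²) = 10 - 5*Y²)
F = -9 (F = 5*(-1) - 4 = -5 - 4 = -9)
-382*F = -382*(-9) = 3438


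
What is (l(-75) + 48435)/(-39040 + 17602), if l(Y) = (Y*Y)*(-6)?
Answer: -4895/7146 ≈ -0.68500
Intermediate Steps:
l(Y) = -6*Y**2 (l(Y) = Y**2*(-6) = -6*Y**2)
(l(-75) + 48435)/(-39040 + 17602) = (-6*(-75)**2 + 48435)/(-39040 + 17602) = (-6*5625 + 48435)/(-21438) = (-33750 + 48435)*(-1/21438) = 14685*(-1/21438) = -4895/7146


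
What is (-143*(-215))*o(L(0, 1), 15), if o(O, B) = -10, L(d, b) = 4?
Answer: -307450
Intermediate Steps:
(-143*(-215))*o(L(0, 1), 15) = -143*(-215)*(-10) = 30745*(-10) = -307450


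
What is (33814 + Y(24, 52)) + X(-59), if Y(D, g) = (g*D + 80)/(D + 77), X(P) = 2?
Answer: 3416744/101 ≈ 33829.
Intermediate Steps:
Y(D, g) = (80 + D*g)/(77 + D) (Y(D, g) = (D*g + 80)/(77 + D) = (80 + D*g)/(77 + D))
(33814 + Y(24, 52)) + X(-59) = (33814 + (80 + 24*52)/(77 + 24)) + 2 = (33814 + (80 + 1248)/101) + 2 = (33814 + (1/101)*1328) + 2 = (33814 + 1328/101) + 2 = 3416542/101 + 2 = 3416744/101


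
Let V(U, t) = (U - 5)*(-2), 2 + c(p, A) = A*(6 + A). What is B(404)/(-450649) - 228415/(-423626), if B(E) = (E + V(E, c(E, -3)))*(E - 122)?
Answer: 150003228943/190906633274 ≈ 0.78574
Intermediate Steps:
c(p, A) = -2 + A*(6 + A)
V(U, t) = 10 - 2*U (V(U, t) = (-5 + U)*(-2) = 10 - 2*U)
B(E) = (-122 + E)*(10 - E) (B(E) = (E + (10 - 2*E))*(E - 122) = (10 - E)*(-122 + E) = (-122 + E)*(10 - E))
B(404)/(-450649) - 228415/(-423626) = (-1220 - 1*404² + 132*404)/(-450649) - 228415/(-423626) = (-1220 - 1*163216 + 53328)*(-1/450649) - 228415*(-1/423626) = (-1220 - 163216 + 53328)*(-1/450649) + 228415/423626 = -111108*(-1/450649) + 228415/423626 = 111108/450649 + 228415/423626 = 150003228943/190906633274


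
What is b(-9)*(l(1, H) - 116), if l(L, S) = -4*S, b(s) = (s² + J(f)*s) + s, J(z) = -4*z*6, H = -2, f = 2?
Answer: -54432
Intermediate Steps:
J(z) = -24*z
b(s) = s² - 47*s (b(s) = (s² + (-24*2)*s) + s = (s² - 48*s) + s = s² - 47*s)
b(-9)*(l(1, H) - 116) = (-9*(-47 - 9))*(-4*(-2) - 116) = (-9*(-56))*(8 - 116) = 504*(-108) = -54432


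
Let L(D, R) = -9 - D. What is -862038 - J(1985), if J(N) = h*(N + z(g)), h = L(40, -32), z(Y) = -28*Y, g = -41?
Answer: -708521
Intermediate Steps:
h = -49 (h = -9 - 1*40 = -9 - 40 = -49)
J(N) = -56252 - 49*N (J(N) = -49*(N - 28*(-41)) = -49*(N + 1148) = -49*(1148 + N) = -56252 - 49*N)
-862038 - J(1985) = -862038 - (-56252 - 49*1985) = -862038 - (-56252 - 97265) = -862038 - 1*(-153517) = -862038 + 153517 = -708521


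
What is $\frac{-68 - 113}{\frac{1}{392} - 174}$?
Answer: $\frac{70952}{68207} \approx 1.0402$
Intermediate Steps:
$\frac{-68 - 113}{\frac{1}{392} - 174} = - \frac{181}{\frac{1}{392} - 174} = - \frac{181}{- \frac{68207}{392}} = \left(-181\right) \left(- \frac{392}{68207}\right) = \frac{70952}{68207}$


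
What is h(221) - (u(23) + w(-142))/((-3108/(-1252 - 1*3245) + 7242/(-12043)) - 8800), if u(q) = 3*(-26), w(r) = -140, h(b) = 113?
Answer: 8973622327952/79430000405 ≈ 112.98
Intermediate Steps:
u(q) = -78
h(221) - (u(23) + w(-142))/((-3108/(-1252 - 1*3245) + 7242/(-12043)) - 8800) = 113 - (-78 - 140)/((-3108/(-1252 - 1*3245) + 7242/(-12043)) - 8800) = 113 - (-218)/((-3108/(-1252 - 3245) + 7242*(-1/12043)) - 8800) = 113 - (-218)/((-3108/(-4497) - 7242/12043) - 8800) = 113 - (-218)/((-3108*(-1/4497) - 7242/12043) - 8800) = 113 - (-218)/((1036/1499 - 7242/12043) - 8800) = 113 - (-218)/(1620790/18052457 - 8800) = 113 - (-218)/(-158860000810/18052457) = 113 - (-218)*(-18052457)/158860000810 = 113 - 1*1967717813/79430000405 = 113 - 1967717813/79430000405 = 8973622327952/79430000405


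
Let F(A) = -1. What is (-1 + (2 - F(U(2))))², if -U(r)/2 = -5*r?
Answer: 4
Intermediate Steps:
U(r) = 10*r (U(r) = -(-10)*r = 10*r)
(-1 + (2 - F(U(2))))² = (-1 + (2 - 1*(-1)))² = (-1 + (2 + 1))² = (-1 + 3)² = 2² = 4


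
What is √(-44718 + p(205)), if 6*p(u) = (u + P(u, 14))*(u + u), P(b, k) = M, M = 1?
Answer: 14*I*√1407/3 ≈ 175.05*I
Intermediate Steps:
P(b, k) = 1
p(u) = u*(1 + u)/3 (p(u) = ((u + 1)*(u + u))/6 = ((1 + u)*(2*u))/6 = (2*u*(1 + u))/6 = u*(1 + u)/3)
√(-44718 + p(205)) = √(-44718 + (⅓)*205*(1 + 205)) = √(-44718 + (⅓)*205*206) = √(-44718 + 42230/3) = √(-91924/3) = 14*I*√1407/3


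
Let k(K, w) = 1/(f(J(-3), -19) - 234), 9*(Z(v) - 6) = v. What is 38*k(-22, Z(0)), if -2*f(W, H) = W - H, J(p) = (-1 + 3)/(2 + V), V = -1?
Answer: -76/489 ≈ -0.15542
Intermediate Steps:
J(p) = 2 (J(p) = (-1 + 3)/(2 - 1) = 2/1 = 2*1 = 2)
f(W, H) = H/2 - W/2 (f(W, H) = -(W - H)/2 = H/2 - W/2)
Z(v) = 6 + v/9
k(K, w) = -2/489 (k(K, w) = 1/(((1/2)*(-19) - 1/2*2) - 234) = 1/((-19/2 - 1) - 234) = 1/(-21/2 - 234) = 1/(-489/2) = -2/489)
38*k(-22, Z(0)) = 38*(-2/489) = -76/489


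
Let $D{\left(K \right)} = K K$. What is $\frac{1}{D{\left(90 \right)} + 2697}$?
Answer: $\frac{1}{10797} \approx 9.2618 \cdot 10^{-5}$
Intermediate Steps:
$D{\left(K \right)} = K^{2}$
$\frac{1}{D{\left(90 \right)} + 2697} = \frac{1}{90^{2} + 2697} = \frac{1}{8100 + 2697} = \frac{1}{10797}$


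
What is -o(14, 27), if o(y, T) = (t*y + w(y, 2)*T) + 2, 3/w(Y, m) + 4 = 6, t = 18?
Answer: -589/2 ≈ -294.50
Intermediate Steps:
w(Y, m) = 3/2 (w(Y, m) = 3/(-4 + 6) = 3/2)
o(y, T) = 2 + 18*y + 3*T/2 (o(y, T) = (18*y + 3*T/2) + 2 = 2 + 18*y + 3*T/2)
-o(14, 27) = -(2 + 18*14 + (3/2)*27) = -(2 + 252 + 81/2) = -1*589/2 = -589/2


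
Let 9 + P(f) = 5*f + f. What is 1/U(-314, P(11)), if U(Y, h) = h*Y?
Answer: -1/17898 ≈ -5.5872e-5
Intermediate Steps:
P(f) = -9 + 6*f (P(f) = -9 + (5*f + f) = -9 + 6*f)
U(Y, h) = Y*h
1/U(-314, P(11)) = 1/(-314*(-9 + 6*11)) = 1/(-314*(-9 + 66)) = 1/(-314*57) = 1/(-17898) = -1/17898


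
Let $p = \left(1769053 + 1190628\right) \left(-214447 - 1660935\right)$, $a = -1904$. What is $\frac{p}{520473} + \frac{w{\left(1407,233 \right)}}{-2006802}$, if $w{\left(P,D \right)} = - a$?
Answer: $- \frac{265209992122792678}{24868720413} \approx -1.0664 \cdot 10^{7}$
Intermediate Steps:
$w{\left(P,D \right)} = 1904$ ($w{\left(P,D \right)} = \left(-1\right) \left(-1904\right) = 1904$)
$p = -5550532473142$ ($p = 2959681 \left(-1875382\right) = -5550532473142$)
$\frac{p}{520473} + \frac{w{\left(1407,233 \right)}}{-2006802} = - \frac{5550532473142}{520473} + \frac{1904}{-2006802} = \left(-5550532473142\right) \frac{1}{520473} + 1904 \left(- \frac{1}{2006802}\right) = - \frac{5550532473142}{520473} - \frac{136}{143343} = - \frac{265209992122792678}{24868720413}$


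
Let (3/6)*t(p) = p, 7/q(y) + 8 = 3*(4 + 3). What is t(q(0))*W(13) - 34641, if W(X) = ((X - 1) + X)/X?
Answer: -5853979/169 ≈ -34639.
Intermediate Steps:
q(y) = 7/13 (q(y) = 7/(-8 + 3*(4 + 3)) = 7/(-8 + 3*7) = 7/(-8 + 21) = 7/13)
t(p) = 2*p
W(X) = (-1 + 2*X)/X (W(X) = ((-1 + X) + X)/X = (-1 + 2*X)/X)
t(q(0))*W(13) - 34641 = (2*(7/13))*(2 - 1/13) - 34641 = 14*(2 - 1*1/13)/13 - 34641 = 14*(2 - 1/13)/13 - 34641 = (14/13)*(25/13) - 34641 = 350/169 - 34641 = -5853979/169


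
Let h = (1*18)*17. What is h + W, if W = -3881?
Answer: -3575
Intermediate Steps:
h = 306 (h = 18*17 = 306)
h + W = 306 - 3881 = -3575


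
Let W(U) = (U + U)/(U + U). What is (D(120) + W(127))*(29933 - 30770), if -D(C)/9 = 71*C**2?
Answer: 7701738363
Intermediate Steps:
W(U) = 1 (W(U) = (2*U)/((2*U)) = (2*U)*(1/(2*U)) = 1)
D(C) = -639*C**2
(D(120) + W(127))*(29933 - 30770) = (-639*120**2 + 1)*(29933 - 30770) = (-639*14400 + 1)*(-837) = (-9201600 + 1)*(-837) = -9201599*(-837) = 7701738363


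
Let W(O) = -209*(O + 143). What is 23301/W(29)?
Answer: -23301/35948 ≈ -0.64819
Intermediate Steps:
W(O) = -29887 - 209*O (W(O) = -209*(143 + O) = -29887 - 209*O)
23301/W(29) = 23301/(-29887 - 209*29) = 23301/(-29887 - 6061) = 23301/(-35948) = 23301*(-1/35948) = -23301/35948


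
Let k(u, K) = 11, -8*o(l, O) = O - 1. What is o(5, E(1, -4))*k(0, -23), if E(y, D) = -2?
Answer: 33/8 ≈ 4.1250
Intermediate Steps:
o(l, O) = ⅛ - O/8 (o(l, O) = -(O - 1)/8 = -(-1 + O)/8 = ⅛ - O/8)
o(5, E(1, -4))*k(0, -23) = (⅛ - ⅛*(-2))*11 = (⅛ + ¼)*11 = (3/8)*11 = 33/8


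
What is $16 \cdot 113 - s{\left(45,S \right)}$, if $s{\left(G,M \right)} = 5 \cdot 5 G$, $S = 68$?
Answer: $683$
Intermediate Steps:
$s{\left(G,M \right)} = 25 G$
$16 \cdot 113 - s{\left(45,S \right)} = 16 \cdot 113 - 25 \cdot 45 = 1808 - 1125 = 683$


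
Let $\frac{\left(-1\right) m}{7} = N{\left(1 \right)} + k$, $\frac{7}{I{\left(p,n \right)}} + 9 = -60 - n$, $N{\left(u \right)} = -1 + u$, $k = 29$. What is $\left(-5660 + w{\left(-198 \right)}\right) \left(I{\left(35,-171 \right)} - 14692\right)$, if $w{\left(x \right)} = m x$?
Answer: $- \frac{25875929059}{51} \approx -5.0737 \cdot 10^{8}$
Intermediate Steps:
$I{\left(p,n \right)} = \frac{7}{-69 - n}$ ($I{\left(p,n \right)} = \frac{7}{-9 - \left(60 + n\right)} = \frac{7}{-69 - n}$)
$m = -203$ ($m = - 7 \left(\left(-1 + 1\right) + 29\right) = - 7 \left(0 + 29\right) = \left(-7\right) 29 = -203$)
$w{\left(x \right)} = - 203 x$
$\left(-5660 + w{\left(-198 \right)}\right) \left(I{\left(35,-171 \right)} - 14692\right) = \left(-5660 - -40194\right) \left(- \frac{7}{69 - 171} - 14692\right) = \left(-5660 + 40194\right) \left(- \frac{7}{-102} - 14692\right) = 34534 \left(\left(-7\right) \left(- \frac{1}{102}\right) - 14692\right) = 34534 \left(\frac{7}{102} - 14692\right) = 34534 \left(- \frac{1498577}{102}\right) = - \frac{25875929059}{51}$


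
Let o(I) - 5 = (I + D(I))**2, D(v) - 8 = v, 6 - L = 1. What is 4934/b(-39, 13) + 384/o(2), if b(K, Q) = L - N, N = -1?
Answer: 368735/447 ≈ 824.91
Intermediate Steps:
L = 5 (L = 6 - 1*1 = 6 - 1 = 5)
b(K, Q) = 6 (b(K, Q) = 5 - 1*(-1) = 5 + 1 = 6)
D(v) = 8 + v
o(I) = 5 + (8 + 2*I)**2 (o(I) = 5 + (I + (8 + I))**2 = 5 + (8 + 2*I)**2)
4934/b(-39, 13) + 384/o(2) = 4934/6 + 384/(5 + 4*(4 + 2)**2) = 4934*(1/6) + 384/(5 + 4*6**2) = 2467/3 + 384/(5 + 4*36) = 2467/3 + 384/(5 + 144) = 2467/3 + 384/149 = 368735/447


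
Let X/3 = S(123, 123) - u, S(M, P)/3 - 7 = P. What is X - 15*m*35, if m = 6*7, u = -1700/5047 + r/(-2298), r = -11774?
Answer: -40388819269/1933001 ≈ -20894.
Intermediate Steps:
u = 27758389/5799003 (u = -1700/5047 - 11774/(-2298) = -1700*1/5047 - 11774*(-1/2298) = -1700/5047 + 5887/1149 = 27758389/5799003 ≈ 4.7868)
m = 42
S(M, P) = 21 + 3*P
X = 2233852781/1933001 (X = 3*((21 + 3*123) - 1*27758389/5799003) = 3*((21 + 369) - 27758389/5799003) = 3*(390 - 27758389/5799003) = 3*(2233852781/5799003) = 2233852781/1933001 ≈ 1155.6)
X - 15*m*35 = 2233852781/1933001 - 15*42*35 = 2233852781/1933001 - 630*35 = 2233852781/1933001 - 22050 = -40388819269/1933001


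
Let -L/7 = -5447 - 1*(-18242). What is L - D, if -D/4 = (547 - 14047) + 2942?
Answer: -131797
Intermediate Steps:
L = -89565 (L = -7*(-5447 - 1*(-18242)) = -7*(-5447 + 18242) = -7*12795 = -89565)
D = 42232 (D = -4*((547 - 14047) + 2942) = -4*(-13500 + 2942) = -4*(-10558) = 42232)
L - D = -89565 - 1*42232 = -89565 - 42232 = -131797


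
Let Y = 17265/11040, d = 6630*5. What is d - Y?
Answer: 24397249/736 ≈ 33148.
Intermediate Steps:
d = 33150
Y = 1151/736 (Y = 17265*(1/11040) = 1151/736 ≈ 1.5639)
d - Y = 33150 - 1*1151/736 = 33150 - 1151/736 = 24397249/736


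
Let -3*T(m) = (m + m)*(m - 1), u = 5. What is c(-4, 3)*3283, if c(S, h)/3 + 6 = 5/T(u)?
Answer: -502299/8 ≈ -62787.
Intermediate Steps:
T(m) = -2*m*(-1 + m)/3 (T(m) = -(m + m)*(m - 1)/3 = -2*m*(-1 + m)/3)
c(S, h) = -153/8 (c(S, h) = -18 + 3*(5/(((⅔)*5*(1 - 1*5)))) = -18 + 3*(5/(((⅔)*5*(1 - 5)))) = -18 + 3*(5/(((⅔)*5*(-4)))) = -18 + 3*(5/(-40/3)) = -18 + 3*(5*(-3/40)) = -18 + 3*(-3/8) = -18 - 9/8 = -153/8)
c(-4, 3)*3283 = -153/8*3283 = -502299/8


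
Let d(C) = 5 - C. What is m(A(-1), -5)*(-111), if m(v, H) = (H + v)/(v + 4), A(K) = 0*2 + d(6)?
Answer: 222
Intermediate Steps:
A(K) = -1 (A(K) = 0*2 + (5 - 1*6) = 0 + (5 - 6) = 0 - 1 = -1)
m(v, H) = (H + v)/(4 + v)
m(A(-1), -5)*(-111) = ((-5 - 1)/(4 - 1))*(-111) = (-6/3)*(-111) = ((⅓)*(-6))*(-111) = -2*(-111) = 222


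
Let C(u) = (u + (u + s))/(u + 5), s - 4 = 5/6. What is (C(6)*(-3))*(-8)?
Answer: 404/11 ≈ 36.727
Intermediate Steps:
s = 29/6 (s = 4 + 5/6 = 4 + 5*(⅙) = 4 + ⅚ = 29/6 ≈ 4.8333)
C(u) = (29/6 + 2*u)/(5 + u) (C(u) = (u + (u + 29/6))/(u + 5) = (u + (29/6 + u))/(5 + u) = (29/6 + 2*u)/(5 + u))
(C(6)*(-3))*(-8) = (((29 + 12*6)/(6*(5 + 6)))*(-3))*(-8) = (((⅙)*(29 + 72)/11)*(-3))*(-8) = (((⅙)*(1/11)*101)*(-3))*(-8) = ((101/66)*(-3))*(-8) = -101/22*(-8) = 404/11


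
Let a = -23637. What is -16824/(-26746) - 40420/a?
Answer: 739371104/316097601 ≈ 2.3391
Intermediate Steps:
-16824/(-26746) - 40420/a = -16824/(-26746) - 40420/(-23637) = -16824*(-1/26746) - 40420*(-1/23637) = 8412/13373 + 40420/23637 = 739371104/316097601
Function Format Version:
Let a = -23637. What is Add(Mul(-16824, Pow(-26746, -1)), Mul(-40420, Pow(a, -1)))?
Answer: Rational(739371104, 316097601) ≈ 2.3391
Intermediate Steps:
Add(Mul(-16824, Pow(-26746, -1)), Mul(-40420, Pow(a, -1))) = Add(Mul(-16824, Pow(-26746, -1)), Mul(-40420, Pow(-23637, -1))) = Add(Mul(-16824, Rational(-1, 26746)), Mul(-40420, Rational(-1, 23637))) = Add(Rational(8412, 13373), Rational(40420, 23637)) = Rational(739371104, 316097601)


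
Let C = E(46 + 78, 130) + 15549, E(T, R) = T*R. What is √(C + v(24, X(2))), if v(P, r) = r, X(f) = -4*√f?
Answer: √(31669 - 4*√2) ≈ 177.94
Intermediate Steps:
E(T, R) = R*T
C = 31669 (C = 130*(46 + 78) + 15549 = 130*124 + 15549 = 16120 + 15549 = 31669)
√(C + v(24, X(2))) = √(31669 - 4*√2)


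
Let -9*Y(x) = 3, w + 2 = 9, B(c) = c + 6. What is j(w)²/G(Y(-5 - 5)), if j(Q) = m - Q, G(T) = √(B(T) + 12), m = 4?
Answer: 9*√159/53 ≈ 2.1412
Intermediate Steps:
B(c) = 6 + c
w = 7 (w = -2 + 9 = 7)
Y(x) = -⅓ (Y(x) = -⅑*3 = -⅓)
G(T) = √(18 + T) (G(T) = √((6 + T) + 12) = √(18 + T))
j(Q) = 4 - Q
j(w)²/G(Y(-5 - 5)) = (4 - 1*7)²/(√(18 - ⅓)) = (4 - 7)²/(√(53/3)) = (-3)²/((√159/3)) = 9*(√159/53) = 9*√159/53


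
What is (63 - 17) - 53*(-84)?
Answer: 4498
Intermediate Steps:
(63 - 17) - 53*(-84) = 46 + 4452 = 4498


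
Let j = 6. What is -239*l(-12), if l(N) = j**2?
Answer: -8604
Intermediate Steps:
l(N) = 36 (l(N) = 6**2 = 36)
-239*l(-12) = -239*36 = -8604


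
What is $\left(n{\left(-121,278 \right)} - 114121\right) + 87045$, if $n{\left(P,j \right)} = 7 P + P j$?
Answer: $-61561$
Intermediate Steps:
$\left(n{\left(-121,278 \right)} - 114121\right) + 87045 = \left(- 121 \left(7 + 278\right) - 114121\right) + 87045 = \left(\left(-121\right) 285 - 114121\right) + 87045 = \left(-34485 - 114121\right) + 87045 = -148606 + 87045 = -61561$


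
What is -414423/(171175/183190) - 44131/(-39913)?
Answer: -3628878493031/8182165 ≈ -4.4351e+5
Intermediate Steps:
-414423/(171175/183190) - 44131/(-39913) = -414423/(171175*(1/183190)) - 44131*(-1/39913) = -414423/34235/36638 + 44131/39913 = -414423*36638/34235 + 44131/39913 = -15183629874/34235 + 44131/39913 = -3628878493031/8182165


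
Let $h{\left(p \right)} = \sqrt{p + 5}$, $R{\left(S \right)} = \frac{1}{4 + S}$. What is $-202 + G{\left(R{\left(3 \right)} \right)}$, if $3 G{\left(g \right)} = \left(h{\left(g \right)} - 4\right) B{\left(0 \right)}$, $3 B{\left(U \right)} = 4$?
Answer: $- \frac{1834}{9} + \frac{8 \sqrt{7}}{21} \approx -202.77$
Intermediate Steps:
$h{\left(p \right)} = \sqrt{5 + p}$
$B{\left(U \right)} = \frac{4}{3}$ ($B{\left(U \right)} = \frac{1}{3} \cdot 4 = \frac{4}{3}$)
$G{\left(g \right)} = - \frac{16}{9} + \frac{4 \sqrt{5 + g}}{9}$ ($G{\left(g \right)} = \frac{\left(\sqrt{5 + g} - 4\right) \frac{4}{3}}{3} = \frac{\left(-4 + \sqrt{5 + g}\right) \frac{4}{3}}{3} = \frac{- \frac{16}{3} + \frac{4 \sqrt{5 + g}}{3}}{3} = - \frac{16}{9} + \frac{4 \sqrt{5 + g}}{9}$)
$-202 + G{\left(R{\left(3 \right)} \right)} = -202 - \left(\frac{16}{9} - \frac{4 \sqrt{5 + \frac{1}{4 + 3}}}{9}\right) = -202 - \left(\frac{16}{9} - \frac{4 \sqrt{5 + \frac{1}{7}}}{9}\right) = -202 - \left(\frac{16}{9} - \frac{4 \sqrt{\frac{36}{7}}}{9}\right) = -202 - \left(\frac{16}{9} - \frac{4 \frac{6 \sqrt{7}}{7}}{9}\right) = -202 - \left(\frac{16}{9} - \frac{8 \sqrt{7}}{21}\right) = - \frac{1834}{9} + \frac{8 \sqrt{7}}{21}$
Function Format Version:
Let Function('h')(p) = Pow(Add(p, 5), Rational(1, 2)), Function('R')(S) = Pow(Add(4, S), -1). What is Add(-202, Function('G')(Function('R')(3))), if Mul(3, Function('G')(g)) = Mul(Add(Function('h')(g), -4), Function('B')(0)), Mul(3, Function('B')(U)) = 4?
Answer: Add(Rational(-1834, 9), Mul(Rational(8, 21), Pow(7, Rational(1, 2)))) ≈ -202.77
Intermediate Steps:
Function('h')(p) = Pow(Add(5, p), Rational(1, 2))
Function('B')(U) = Rational(4, 3) (Function('B')(U) = Mul(Rational(1, 3), 4) = Rational(4, 3))
Function('G')(g) = Add(Rational(-16, 9), Mul(Rational(4, 9), Pow(Add(5, g), Rational(1, 2)))) (Function('G')(g) = Mul(Rational(1, 3), Mul(Add(Pow(Add(5, g), Rational(1, 2)), -4), Rational(4, 3))) = Mul(Rational(1, 3), Mul(Add(-4, Pow(Add(5, g), Rational(1, 2))), Rational(4, 3))) = Mul(Rational(1, 3), Add(Rational(-16, 3), Mul(Rational(4, 3), Pow(Add(5, g), Rational(1, 2))))) = Add(Rational(-16, 9), Mul(Rational(4, 9), Pow(Add(5, g), Rational(1, 2)))))
Add(-202, Function('G')(Function('R')(3))) = Add(-202, Add(Rational(-16, 9), Mul(Rational(4, 9), Pow(Add(5, Pow(Add(4, 3), -1)), Rational(1, 2))))) = Add(-202, Add(Rational(-16, 9), Mul(Rational(4, 9), Pow(Add(5, Pow(7, -1)), Rational(1, 2))))) = Add(-202, Add(Rational(-16, 9), Mul(Rational(4, 9), Pow(Add(5, Rational(1, 7)), Rational(1, 2))))) = Add(-202, Add(Rational(-16, 9), Mul(Rational(4, 9), Pow(Rational(36, 7), Rational(1, 2))))) = Add(-202, Add(Rational(-16, 9), Mul(Rational(4, 9), Mul(Rational(6, 7), Pow(7, Rational(1, 2)))))) = Add(-202, Add(Rational(-16, 9), Mul(Rational(8, 21), Pow(7, Rational(1, 2))))) = Add(Rational(-1834, 9), Mul(Rational(8, 21), Pow(7, Rational(1, 2))))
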